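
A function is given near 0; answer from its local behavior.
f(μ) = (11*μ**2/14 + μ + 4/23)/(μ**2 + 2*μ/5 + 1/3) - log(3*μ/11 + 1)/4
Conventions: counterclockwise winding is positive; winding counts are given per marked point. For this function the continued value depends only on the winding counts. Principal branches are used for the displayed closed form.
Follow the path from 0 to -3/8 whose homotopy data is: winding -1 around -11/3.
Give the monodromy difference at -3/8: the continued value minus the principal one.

The rational part is single-valued and drops out of the difference; each branch term changes only by its own monodromy.
(-1/4)*log(1 - μ/(-11/3)): each positive loop around -11/3 adds 2*pi*i to the log, so winding -1 contributes (-1/4)*(-1)*2*pi*i = (1/2)*pi*i.
Summing the contributions at μ = -3/8 gives (1/2)*pi*i.

Continued minus principal equals (1/2)*pi*i.


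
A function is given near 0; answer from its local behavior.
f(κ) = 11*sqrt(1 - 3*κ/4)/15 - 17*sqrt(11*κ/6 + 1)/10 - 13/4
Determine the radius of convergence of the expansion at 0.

The radius of convergence is 6/11.

Branch term (11/15)*sqrt(1 - κ/(4/3)): its argument vanishes at κ = 4/3, a square-root branch point, modulus 4/3.
Branch term (-17/10)*sqrt(1 - κ/(-6/11)): its argument vanishes at κ = -6/11, a square-root branch point, modulus 6/11.
The radius of convergence is the smallest modulus among the singular points: 6/11.


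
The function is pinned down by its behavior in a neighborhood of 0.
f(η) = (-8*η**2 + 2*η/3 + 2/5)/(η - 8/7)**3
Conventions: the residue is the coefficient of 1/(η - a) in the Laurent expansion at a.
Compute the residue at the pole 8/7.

The residue is -8.

At the order-3 pole 8/7 set g(η) = (η - (8/7))^3*f(η) = -8*η**2 + 2*η/3 + 2/5.
Order-3 pole: residue = g''(a)/2; g''(8/7) = -16, so the residue is -8.


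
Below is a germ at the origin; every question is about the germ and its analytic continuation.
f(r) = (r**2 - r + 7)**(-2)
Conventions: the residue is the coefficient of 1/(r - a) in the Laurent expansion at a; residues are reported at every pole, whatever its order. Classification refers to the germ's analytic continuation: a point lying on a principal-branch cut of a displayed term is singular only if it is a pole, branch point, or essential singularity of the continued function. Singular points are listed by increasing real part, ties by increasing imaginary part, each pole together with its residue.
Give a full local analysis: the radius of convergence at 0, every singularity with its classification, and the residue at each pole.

Denominator factor (r**2 - r + 7)^2: discriminant -27, complex-conjugate roots (1/2) + ((3/2)*sqrt(3))*i and (1/2) - ((3/2)*sqrt(3))*i; poles of order 2, moduli sqrt(7) and sqrt(7).
The radius of convergence is the smallest modulus among the singular points: sqrt(7).
The factor r**2 - r + 7 splits as (r - a)(r - a') with a = (1/2) - ((3/2)*sqrt(3))*i, a' = (1/2) + ((3/2)*sqrt(3))*i. At the order-2 pole a set g(r) = (r - a)^2*f(r) = [1] / (r - a')^2.
Order-2 pole: residue = g'(a); g'((1/2) - ((3/2)*sqrt(3))*i) = ((2/243)*sqrt(3))*i, so the residue is ((2/243)*sqrt(3))*i.
The factor r**2 - r + 7 splits as (r - a)(r - a') with a = (1/2) + ((3/2)*sqrt(3))*i, a' = (1/2) - ((3/2)*sqrt(3))*i. At the order-2 pole a set g(r) = (r - a)^2*f(r) = [1] / (r - a')^2.
Order-2 pole: residue = g'(a); g'((1/2) + ((3/2)*sqrt(3))*i) = -((2/243)*sqrt(3))*i, so the residue is -((2/243)*sqrt(3))*i.
List the singular points by increasing real part (a conjugate pair: the negative imaginary part first).

Radius of convergence at 0: sqrt(7).
At (1/2) - ((3/2)*sqrt(3))*i: a pole of order 2; residue ((2/243)*sqrt(3))*i.
At (1/2) + ((3/2)*sqrt(3))*i: a pole of order 2; residue -((2/243)*sqrt(3))*i.


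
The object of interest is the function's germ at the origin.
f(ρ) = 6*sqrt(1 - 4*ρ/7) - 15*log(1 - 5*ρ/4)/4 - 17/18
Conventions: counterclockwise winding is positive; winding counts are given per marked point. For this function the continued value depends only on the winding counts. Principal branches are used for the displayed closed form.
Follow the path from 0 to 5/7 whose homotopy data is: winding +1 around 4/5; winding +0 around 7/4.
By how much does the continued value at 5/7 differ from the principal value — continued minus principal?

The rational part is single-valued and drops out of the difference; each branch term changes only by its own monodromy.
(6)*sqrt(1 - ρ/(7/4)): winding +0 is even, the square root returns to the same sheet, contribution 0.
(-15/4)*log(1 - ρ/(4/5)): each positive loop around 4/5 adds 2*pi*i to the log, so winding +1 contributes (-15/4)*(1)*2*pi*i = -(15/2)*pi*i.
Summing the contributions at ρ = 5/7 gives -(15/2)*pi*i.

Continued minus principal equals -(15/2)*pi*i.


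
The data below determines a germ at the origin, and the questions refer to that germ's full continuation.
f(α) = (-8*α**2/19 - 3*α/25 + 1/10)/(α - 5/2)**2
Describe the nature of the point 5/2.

The point is a pole of order 2.

The denominator factor α - 5/2 vanishes at 5/2 and appears to the power 2; the numerator there equals -269/95, nonzero, and no other factor vanishes.
Hence a pole whose order is the multiplicity, 2.


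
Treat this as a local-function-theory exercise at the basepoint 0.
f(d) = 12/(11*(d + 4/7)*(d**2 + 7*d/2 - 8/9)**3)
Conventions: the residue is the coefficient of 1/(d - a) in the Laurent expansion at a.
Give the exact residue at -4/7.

At the order-1 pole -4/7 set g(d) = (d - (-4/7))*f(d) = 12/(11*(d**2 + 7*d/2 - 8/9)**3).
Simple pole: residue = g(a) at a = -4/7, which is -257298363/3967966750.

The residue is -257298363/3967966750.


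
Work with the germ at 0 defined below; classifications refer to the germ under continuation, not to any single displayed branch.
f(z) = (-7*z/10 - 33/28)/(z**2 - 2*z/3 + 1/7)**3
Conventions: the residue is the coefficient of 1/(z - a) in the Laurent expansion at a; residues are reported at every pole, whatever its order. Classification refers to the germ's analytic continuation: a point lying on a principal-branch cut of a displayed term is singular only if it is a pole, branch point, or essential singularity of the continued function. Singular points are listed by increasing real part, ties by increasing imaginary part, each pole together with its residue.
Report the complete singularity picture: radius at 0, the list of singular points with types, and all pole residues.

Radius of convergence at 0: (1/7)*sqrt(7).
At (1/3) - ((1/21)*sqrt(14))*i: a pole of order 3; residue -((1008693/2560)*sqrt(14))*i.
At (1/3) + ((1/21)*sqrt(14))*i: a pole of order 3; residue ((1008693/2560)*sqrt(14))*i.

Denominator factor (z**2 - 2*z/3 + 1/7)^3: discriminant -8/63, complex-conjugate roots (1/3) + ((1/21)*sqrt(14))*i and (1/3) - ((1/21)*sqrt(14))*i; poles of order 3, moduli (1/7)*sqrt(7) and (1/7)*sqrt(7).
The radius of convergence is the smallest modulus among the singular points: (1/7)*sqrt(7).
The factor z**2 - 2*z/3 + 1/7 splits as (z - a)(z - a') with a = (1/3) - ((1/21)*sqrt(14))*i, a' = (1/3) + ((1/21)*sqrt(14))*i. At the order-3 pole a set g(z) = (z - a)^3*f(z) = [-7*z/10 - 33/28] / (z - a')^3.
Order-3 pole: residue = g''(a)/2; g''((1/3) - ((1/21)*sqrt(14))*i) = -((1008693/1280)*sqrt(14))*i, so the residue is -((1008693/2560)*sqrt(14))*i.
The factor z**2 - 2*z/3 + 1/7 splits as (z - a)(z - a') with a = (1/3) + ((1/21)*sqrt(14))*i, a' = (1/3) - ((1/21)*sqrt(14))*i. At the order-3 pole a set g(z) = (z - a)^3*f(z) = [-7*z/10 - 33/28] / (z - a')^3.
Order-3 pole: residue = g''(a)/2; g''((1/3) + ((1/21)*sqrt(14))*i) = ((1008693/1280)*sqrt(14))*i, so the residue is ((1008693/2560)*sqrt(14))*i.
List the singular points by increasing real part (a conjugate pair: the negative imaginary part first).


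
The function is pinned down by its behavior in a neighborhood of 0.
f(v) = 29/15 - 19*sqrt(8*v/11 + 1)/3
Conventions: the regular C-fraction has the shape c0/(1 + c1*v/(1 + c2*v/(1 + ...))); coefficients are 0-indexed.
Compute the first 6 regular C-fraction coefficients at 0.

Taylor coefficients (expand at 0): a_0 = -22/5, a_1 = -76/33, a_2 = 152/363, a_3 = -608/3993, a_4 = 3040/43923, a_5 = -17024/483153.
c0 = a_0 = -22/5. Peel one level at a time: if S = 1 + c*v/S' with S'(0) = 1, then c is the v-coefficient of S and S' = c*v/(S - 1).
S_1 = c0/f = 1 + (-190/363)*v + (48640/131769)*v^2 + ...; c1 = -190/363.
S_2 = c1*v/(S_1 - 1) = 1 + (256/363)*v + (-4/121)*v^2 + ...; c2 = 256/363.
S_3 = c2*v/(S_2 - 1) = 1 + (3/64)*v + (-669/45056)*v^2 + ...; c3 = 3/64.
S_4 = c3*v/(S_3 - 1) = 1 + (223/704)*v + (-4/121)*v^2 + ...; c4 = 223/704.
S_5 = c4*v/(S_4 - 1) = 1 + (256/2453)*v + ...; c5 = 256/2453.

The regular C-fraction coefficients are [-22/5, -190/363, 256/363, 3/64, 223/704, 256/2453].


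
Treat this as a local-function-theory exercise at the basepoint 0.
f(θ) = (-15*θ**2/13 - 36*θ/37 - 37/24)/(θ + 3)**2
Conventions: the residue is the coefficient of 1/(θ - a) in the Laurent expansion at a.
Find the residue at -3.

At the order-2 pole -3 set g(θ) = (θ - (-3))^2*f(θ) = -15*θ**2/13 - 36*θ/37 - 37/24.
Order-2 pole: residue = g'(a); g'(-3) = 2862/481, so the residue is 2862/481.

The residue is 2862/481.


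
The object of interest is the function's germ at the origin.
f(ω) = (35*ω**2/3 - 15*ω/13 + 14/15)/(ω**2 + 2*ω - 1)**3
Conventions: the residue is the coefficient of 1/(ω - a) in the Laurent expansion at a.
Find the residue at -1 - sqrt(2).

The residue is -(437/3120)*sqrt(2).

The factor ω**2 + 2*ω - 1 splits as (ω - a)(ω - a') with a = -1 - sqrt(2), a' = -1 + sqrt(2). At the order-3 pole a set g(ω) = (ω - a)^3*f(ω) = [35*ω**2/3 - 15*ω/13 + 14/15] / (ω - a')^3.
Order-3 pole: residue = g''(a)/2; g''(-1 - sqrt(2)) = -(437/1560)*sqrt(2), so the residue is -(437/3120)*sqrt(2).


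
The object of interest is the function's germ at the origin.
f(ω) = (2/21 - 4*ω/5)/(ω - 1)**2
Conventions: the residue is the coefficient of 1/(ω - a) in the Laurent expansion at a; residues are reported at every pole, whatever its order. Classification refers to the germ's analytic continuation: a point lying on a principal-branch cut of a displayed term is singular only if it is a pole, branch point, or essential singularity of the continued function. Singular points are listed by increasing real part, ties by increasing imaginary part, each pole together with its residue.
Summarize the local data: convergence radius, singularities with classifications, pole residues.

Denominator factor (ω - 1)^2: pole of order 2 at 1, modulus 1.
The radius of convergence is the smallest modulus among the singular points: 1.
At the order-2 pole 1 set g(ω) = (ω - (1))^2*f(ω) = 2/21 - 4*ω/5.
Order-2 pole: residue = g'(a); g'(1) = -4/5, so the residue is -4/5.

Radius of convergence at 0: 1.
At 1: a pole of order 2; residue -4/5.


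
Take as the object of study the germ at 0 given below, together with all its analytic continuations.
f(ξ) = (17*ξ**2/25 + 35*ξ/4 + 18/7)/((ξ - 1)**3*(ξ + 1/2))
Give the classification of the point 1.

The point is a pole of order 3.

The denominator factor ξ - 1 vanishes at 1 and appears to the power 3; the numerator there equals 8401/700, nonzero, and no other factor vanishes.
Hence a pole whose order is the multiplicity, 3.


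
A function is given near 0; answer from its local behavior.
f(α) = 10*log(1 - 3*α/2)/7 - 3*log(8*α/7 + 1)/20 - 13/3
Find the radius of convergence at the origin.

Branch term (10/7)*log(1 - α/(2/3)): its argument vanishes at α = 2/3, a logarithmic branch point, modulus 2/3.
Branch term (-3/20)*log(1 - α/(-7/8)): its argument vanishes at α = -7/8, a logarithmic branch point, modulus 7/8.
The radius of convergence is the smallest modulus among the singular points: 2/3.

The radius of convergence is 2/3.


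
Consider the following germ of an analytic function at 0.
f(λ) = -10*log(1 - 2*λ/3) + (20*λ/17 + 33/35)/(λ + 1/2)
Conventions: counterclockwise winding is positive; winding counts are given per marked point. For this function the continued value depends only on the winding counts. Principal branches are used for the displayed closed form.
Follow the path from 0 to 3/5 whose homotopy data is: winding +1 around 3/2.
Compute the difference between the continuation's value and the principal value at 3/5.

Continued minus principal equals -(20)*pi*i.

The rational part is single-valued and drops out of the difference; each branch term changes only by its own monodromy.
(-10)*log(1 - λ/(3/2)): each positive loop around 3/2 adds 2*pi*i to the log, so winding +1 contributes (-10)*(1)*2*pi*i = -(20)*pi*i.
Summing the contributions at λ = 3/5 gives -(20)*pi*i.


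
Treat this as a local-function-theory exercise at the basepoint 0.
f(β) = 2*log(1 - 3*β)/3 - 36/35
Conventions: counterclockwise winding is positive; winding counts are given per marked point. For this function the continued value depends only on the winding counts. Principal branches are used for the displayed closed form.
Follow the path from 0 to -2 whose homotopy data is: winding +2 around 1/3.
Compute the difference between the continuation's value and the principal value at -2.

The rational part is single-valued and drops out of the difference; each branch term changes only by its own monodromy.
(2/3)*log(1 - β/(1/3)): each positive loop around 1/3 adds 2*pi*i to the log, so winding +2 contributes (2/3)*(2)*2*pi*i = (8/3)*pi*i.
Summing the contributions at β = -2 gives (8/3)*pi*i.

Continued minus principal equals (8/3)*pi*i.


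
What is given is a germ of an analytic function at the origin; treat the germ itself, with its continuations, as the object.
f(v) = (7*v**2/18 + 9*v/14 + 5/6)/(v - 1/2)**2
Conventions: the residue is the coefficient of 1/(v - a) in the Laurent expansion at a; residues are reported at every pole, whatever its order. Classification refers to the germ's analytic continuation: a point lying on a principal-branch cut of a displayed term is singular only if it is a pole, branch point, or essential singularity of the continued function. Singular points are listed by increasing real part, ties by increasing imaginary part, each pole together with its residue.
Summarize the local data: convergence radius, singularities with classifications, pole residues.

Radius of convergence at 0: 1/2.
At 1/2: a pole of order 2; residue 65/63.

Denominator factor (v - 1/2)^2: pole of order 2 at 1/2, modulus 1/2.
The radius of convergence is the smallest modulus among the singular points: 1/2.
At the order-2 pole 1/2 set g(v) = (v - (1/2))^2*f(v) = 7*v**2/18 + 9*v/14 + 5/6.
Order-2 pole: residue = g'(a); g'(1/2) = 65/63, so the residue is 65/63.


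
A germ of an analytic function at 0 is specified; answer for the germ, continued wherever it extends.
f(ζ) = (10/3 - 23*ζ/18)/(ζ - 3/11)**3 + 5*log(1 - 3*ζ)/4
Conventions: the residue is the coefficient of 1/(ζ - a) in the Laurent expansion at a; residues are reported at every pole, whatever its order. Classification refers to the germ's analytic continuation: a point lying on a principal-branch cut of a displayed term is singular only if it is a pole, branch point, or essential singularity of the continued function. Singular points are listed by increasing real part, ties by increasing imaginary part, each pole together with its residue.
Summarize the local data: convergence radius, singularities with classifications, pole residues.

Radius of convergence at 0: 3/11.
At 3/11: a pole of order 3; residue 0.
At 1/3: a logarithmic branch point.

Denominator factor (ζ - 3/11)^3: pole of order 3 at 3/11, modulus 3/11.
Branch term (5/4)*log(1 - ζ/(1/3)): its argument vanishes at ζ = 1/3, a logarithmic branch point, modulus 1/3.
The radius of convergence is the smallest modulus among the singular points: 3/11.
The branch term is analytic at 3/11 and contributes nothing to the residue; only the rational part matters.
At the order-3 pole 3/11 set g(ζ) = (ζ - (3/11))^3*(rational part) = 10/3 - 23*ζ/18.
Order-3 pole: residue = g''(a)/2; g''(3/11) = 0, so the residue is 0.
List the singular points by increasing real part (a conjugate pair: the negative imaginary part first).


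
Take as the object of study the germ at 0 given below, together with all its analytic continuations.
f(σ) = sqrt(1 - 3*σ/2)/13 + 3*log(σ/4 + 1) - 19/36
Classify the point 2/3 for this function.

The point is an algebraic (square-root) branch point.

The term (1/13)*sqrt(1 - σ/(2/3)) has argument 1 - 2/3/(2/3) = 0 at 2/3: a square-root (algebraic, two-sheeted) branch point; the remaining terms are analytic or single-valued there.


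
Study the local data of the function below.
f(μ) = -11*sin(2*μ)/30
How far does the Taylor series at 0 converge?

The factor sin(2*μ) is entire and contributes no finite singular point.
The polynomial part has no poles.
No finite singular points: the Taylor series at 0 converges everywhere.

The radius of convergence is infinite.


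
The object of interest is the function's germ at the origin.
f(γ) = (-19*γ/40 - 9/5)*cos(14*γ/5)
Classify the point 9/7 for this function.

The point is a regular point.

There is no denominator, hence no pole anywhere.
The factor cos(14*γ/5) is entire.
So the germ continues analytically to 9/7.


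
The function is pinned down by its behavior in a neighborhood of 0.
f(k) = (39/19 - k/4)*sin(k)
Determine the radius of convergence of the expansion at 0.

The factor sin(k) is entire and contributes no finite singular point.
The polynomial part has no poles.
No finite singular points: the Taylor series at 0 converges everywhere.

The radius of convergence is infinite.


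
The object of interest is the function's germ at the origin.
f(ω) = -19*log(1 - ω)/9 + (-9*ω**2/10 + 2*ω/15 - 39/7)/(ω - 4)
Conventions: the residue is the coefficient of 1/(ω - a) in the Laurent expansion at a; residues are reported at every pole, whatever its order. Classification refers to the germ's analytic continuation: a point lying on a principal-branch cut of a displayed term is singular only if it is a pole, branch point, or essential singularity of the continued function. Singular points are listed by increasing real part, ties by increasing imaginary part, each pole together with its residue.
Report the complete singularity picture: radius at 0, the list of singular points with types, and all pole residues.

Radius of convergence at 0: 1.
At 1: a logarithmic branch point.
At 4: a pole of order 1; residue -2041/105.

Denominator factor (ω - 4): pole of order 1 at 4, modulus 4.
Branch term (-19/9)*log(1 - ω/(1)): its argument vanishes at ω = 1, a logarithmic branch point, modulus 1.
The radius of convergence is the smallest modulus among the singular points: 1.
The branch term is analytic at 4 and contributes nothing to the residue; only the rational part matters.
At the order-1 pole 4 set g(ω) = (ω - (4))*(rational part) = -9*ω**2/10 + 2*ω/15 - 39/7.
Simple pole: residue = g(a) at a = 4, which is -2041/105.
List the singular points by increasing real part (a conjugate pair: the negative imaginary part first).


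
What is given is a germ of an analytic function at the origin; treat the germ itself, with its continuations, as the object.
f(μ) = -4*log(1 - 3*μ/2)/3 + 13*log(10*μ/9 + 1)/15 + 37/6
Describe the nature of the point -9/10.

The term (13/15)*log(1 - μ/(-9/10)) has argument 1 - -9/10/(-9/10) = 0 at -9/10: a logarithmic (infinitely-sheeted) branch point; the remaining terms are analytic or single-valued there.

The point is a logarithmic branch point.


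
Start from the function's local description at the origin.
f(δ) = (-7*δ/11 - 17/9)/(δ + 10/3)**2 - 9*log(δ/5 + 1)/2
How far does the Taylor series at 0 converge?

The radius of convergence is 10/3.

Denominator factor (δ + 10/3)^2: pole of order 2 at -10/3, modulus 10/3.
Branch term (-9/2)*log(1 - δ/(-5)): its argument vanishes at δ = -5, a logarithmic branch point, modulus 5.
The radius of convergence is the smallest modulus among the singular points: 10/3.


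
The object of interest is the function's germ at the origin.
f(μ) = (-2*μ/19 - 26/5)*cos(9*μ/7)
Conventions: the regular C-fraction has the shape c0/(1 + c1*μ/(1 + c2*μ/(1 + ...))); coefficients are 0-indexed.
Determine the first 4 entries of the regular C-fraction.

The regular C-fraction coefficients are [-26/5, -5/247, 4944179/121030, -20007/490].

Taylor coefficients (expand at 0): a_0 = -26/5, a_1 = -2/19, a_2 = 1053/245, a_3 = 81/931.
c0 = a_0 = -26/5. Peel one level at a time: if S = 1 + c*μ/S' with S'(0) = 1, then c is the μ-coefficient of S and S' = c*μ/(S - 1).
S_1 = c0/f = 1 + (-5/247)*μ + (4944179/5978882)*μ^2 + ...; c1 = -5/247.
S_2 = c1*μ/(S_1 - 1) = 1 + (4944179/121030)*μ + (400478499/240100)*μ^2 + ...; c2 = 4944179/121030.
S_3 = c2*μ/(S_2 - 1) = 1 + (-20007/490)*μ + ...; c3 = -20007/490.


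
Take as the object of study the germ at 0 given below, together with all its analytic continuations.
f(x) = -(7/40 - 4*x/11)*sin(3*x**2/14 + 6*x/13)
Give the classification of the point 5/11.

The point is a regular point.

There is no denominator, hence no pole anywhere.
The factor -sin(3*x**2/14 + 6*x/13) is entire.
So the germ continues analytically to 5/11.


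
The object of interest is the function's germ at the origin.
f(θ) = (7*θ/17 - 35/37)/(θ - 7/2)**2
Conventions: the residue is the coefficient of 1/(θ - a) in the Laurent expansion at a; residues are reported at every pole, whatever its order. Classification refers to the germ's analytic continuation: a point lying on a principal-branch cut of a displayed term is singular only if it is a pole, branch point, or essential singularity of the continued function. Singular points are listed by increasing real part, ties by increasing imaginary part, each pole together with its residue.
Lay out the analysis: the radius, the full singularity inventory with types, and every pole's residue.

Radius of convergence at 0: 7/2.
At 7/2: a pole of order 2; residue 7/17.

Denominator factor (θ - 7/2)^2: pole of order 2 at 7/2, modulus 7/2.
The radius of convergence is the smallest modulus among the singular points: 7/2.
At the order-2 pole 7/2 set g(θ) = (θ - (7/2))^2*f(θ) = 7*θ/17 - 35/37.
Order-2 pole: residue = g'(a); g'(7/2) = 7/17, so the residue is 7/17.


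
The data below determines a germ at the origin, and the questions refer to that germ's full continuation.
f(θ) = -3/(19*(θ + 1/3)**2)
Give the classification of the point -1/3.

The point is a pole of order 2.

The denominator factor θ + 1/3 vanishes at -1/3 and appears to the power 2; the numerator there equals -3/19, nonzero, and no other factor vanishes.
Hence a pole whose order is the multiplicity, 2.


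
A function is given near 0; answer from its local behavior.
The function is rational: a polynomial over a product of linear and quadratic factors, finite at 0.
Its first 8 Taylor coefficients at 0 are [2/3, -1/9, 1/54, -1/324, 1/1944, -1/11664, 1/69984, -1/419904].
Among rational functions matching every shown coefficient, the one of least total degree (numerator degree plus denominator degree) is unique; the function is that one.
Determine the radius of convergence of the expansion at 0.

The radius of convergence is 6.

No rational of total degree below 1 reproduces all 8 coefficients; solving the [0/1] Pade equations on them gives f(y) = 4/(y + 6), whose expansion matches every shown term.
Denominator factor (y + 6): pole of order 1 at -6, modulus 6.
The radius of convergence is the smallest modulus among the singular points: 6.


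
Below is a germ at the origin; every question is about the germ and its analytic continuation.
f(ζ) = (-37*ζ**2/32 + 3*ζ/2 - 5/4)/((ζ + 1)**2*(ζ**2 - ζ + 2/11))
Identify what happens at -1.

The denominator factor ζ + 1 vanishes at -1 and appears to the power 2; the numerator there equals -125/32, nonzero, and no other factor vanishes.
Hence a pole whose order is the multiplicity, 2.

The point is a pole of order 2.


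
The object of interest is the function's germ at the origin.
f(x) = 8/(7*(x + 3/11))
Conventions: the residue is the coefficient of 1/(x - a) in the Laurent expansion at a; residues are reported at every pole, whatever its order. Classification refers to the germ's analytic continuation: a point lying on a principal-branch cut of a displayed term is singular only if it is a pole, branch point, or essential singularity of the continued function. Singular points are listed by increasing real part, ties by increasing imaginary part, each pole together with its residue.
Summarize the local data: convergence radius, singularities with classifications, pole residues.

Radius of convergence at 0: 3/11.
At -3/11: a pole of order 1; residue 8/7.

Denominator factor (x + 3/11): pole of order 1 at -3/11, modulus 3/11.
The radius of convergence is the smallest modulus among the singular points: 3/11.
At the order-1 pole -3/11 set g(x) = (x - (-3/11))*f(x) = 8/7.
Simple pole: residue = g(a) at a = -3/11, which is 8/7.


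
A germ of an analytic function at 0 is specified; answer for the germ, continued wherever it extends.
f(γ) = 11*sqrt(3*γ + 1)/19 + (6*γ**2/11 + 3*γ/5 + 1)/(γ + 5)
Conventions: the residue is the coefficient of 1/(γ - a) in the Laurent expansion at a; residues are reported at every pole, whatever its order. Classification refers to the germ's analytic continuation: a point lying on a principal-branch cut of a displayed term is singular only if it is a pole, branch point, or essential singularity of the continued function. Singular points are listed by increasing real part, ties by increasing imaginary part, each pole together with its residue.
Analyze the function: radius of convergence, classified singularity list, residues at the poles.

Denominator factor (γ + 5): pole of order 1 at -5, modulus 5.
Branch term (11/19)*sqrt(1 - γ/(-1/3)): its argument vanishes at γ = -1/3, a square-root branch point, modulus 1/3.
The radius of convergence is the smallest modulus among the singular points: 1/3.
The branch term is analytic at -5 and contributes nothing to the residue; only the rational part matters.
At the order-1 pole -5 set g(γ) = (γ - (-5))*(rational part) = 6*γ**2/11 + 3*γ/5 + 1.
Simple pole: residue = g(a) at a = -5, which is 128/11.
List the singular points by increasing real part (a conjugate pair: the negative imaginary part first).

Radius of convergence at 0: 1/3.
At -5: a pole of order 1; residue 128/11.
At -1/3: an algebraic (square-root) branch point.


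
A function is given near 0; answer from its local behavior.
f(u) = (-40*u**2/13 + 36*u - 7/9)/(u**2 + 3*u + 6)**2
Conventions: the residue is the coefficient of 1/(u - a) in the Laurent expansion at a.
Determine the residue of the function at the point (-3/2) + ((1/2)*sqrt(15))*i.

The factor u**2 + 3*u + 6 splits as (u - a)(u - a') with a = (-3/2) + ((1/2)*sqrt(15))*i, a' = (-3/2) - ((1/2)*sqrt(15))*i. At the order-2 pole a set g(u) = (u - a)^2*f(u) = [-40*u**2/13 + 36*u - 7/9] / (u - a')^2.
Order-2 pole: residue = g'(a); g'((-3/2) + ((1/2)*sqrt(15))*i) = ((17138/26325)*sqrt(15))*i, so the residue is ((17138/26325)*sqrt(15))*i.

The residue is ((17138/26325)*sqrt(15))*i.


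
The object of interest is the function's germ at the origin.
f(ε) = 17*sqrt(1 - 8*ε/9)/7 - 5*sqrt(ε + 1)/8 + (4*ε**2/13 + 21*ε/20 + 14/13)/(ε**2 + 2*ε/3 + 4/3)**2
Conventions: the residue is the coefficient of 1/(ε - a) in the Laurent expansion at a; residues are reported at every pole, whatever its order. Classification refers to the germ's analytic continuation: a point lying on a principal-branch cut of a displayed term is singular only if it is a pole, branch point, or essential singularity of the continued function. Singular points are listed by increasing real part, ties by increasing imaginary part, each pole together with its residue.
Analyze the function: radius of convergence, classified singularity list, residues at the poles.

Radius of convergence at 0: 1.
At -1: an algebraic (square-root) branch point.
At (-1/3) - ((1/3)*sqrt(11))*i: a pole of order 2; residue ((7983/125840)*sqrt(11))*i.
At (-1/3) + ((1/3)*sqrt(11))*i: a pole of order 2; residue -((7983/125840)*sqrt(11))*i.
At 9/8: an algebraic (square-root) branch point.


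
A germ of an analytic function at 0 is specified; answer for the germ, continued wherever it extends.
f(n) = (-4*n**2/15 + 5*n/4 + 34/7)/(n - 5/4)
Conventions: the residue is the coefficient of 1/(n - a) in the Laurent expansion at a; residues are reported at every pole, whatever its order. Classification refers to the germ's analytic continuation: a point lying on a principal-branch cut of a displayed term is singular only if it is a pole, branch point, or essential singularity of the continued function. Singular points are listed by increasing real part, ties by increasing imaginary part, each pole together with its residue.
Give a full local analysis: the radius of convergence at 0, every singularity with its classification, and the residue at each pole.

Denominator factor (n - 5/4): pole of order 1 at 5/4, modulus 5/4.
The radius of convergence is the smallest modulus among the singular points: 5/4.
At the order-1 pole 5/4 set g(n) = (n - (5/4))*f(n) = -4*n**2/15 + 5*n/4 + 34/7.
Simple pole: residue = g(a) at a = 5/4, which is 2017/336.

Radius of convergence at 0: 5/4.
At 5/4: a pole of order 1; residue 2017/336.


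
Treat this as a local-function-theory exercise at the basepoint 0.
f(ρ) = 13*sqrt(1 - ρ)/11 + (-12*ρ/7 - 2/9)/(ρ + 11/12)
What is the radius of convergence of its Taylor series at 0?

The radius of convergence is 11/12.

Denominator factor (ρ + 11/12): pole of order 1 at -11/12, modulus 11/12.
Branch term (13/11)*sqrt(1 - ρ/(1)): its argument vanishes at ρ = 1, a square-root branch point, modulus 1.
The radius of convergence is the smallest modulus among the singular points: 11/12.


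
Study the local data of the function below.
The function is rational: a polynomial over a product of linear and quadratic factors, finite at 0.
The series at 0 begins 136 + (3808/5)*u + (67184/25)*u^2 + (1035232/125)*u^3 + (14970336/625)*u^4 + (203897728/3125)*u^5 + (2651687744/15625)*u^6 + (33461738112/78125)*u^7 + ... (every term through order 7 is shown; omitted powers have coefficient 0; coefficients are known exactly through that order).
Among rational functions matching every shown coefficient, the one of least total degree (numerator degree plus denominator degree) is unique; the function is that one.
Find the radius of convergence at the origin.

No rational of total degree below 5 reproduces all 8 coefficients; solving the [0/5] Pade equations on them gives f(u) = -17/(2*(u - 1/2)**3*(u**2 + u/5 + 1/2)), whose expansion matches every shown term.
Denominator factor (u**2 + u/5 + 1/2): discriminant -49/25, complex-conjugate roots (-1/10) + (7/10)*i and (-1/10) - (7/10)*i; poles of order 1, moduli (1/2)*sqrt(2) and (1/2)*sqrt(2).
Denominator factor (u - 1/2)^3: pole of order 3 at 1/2, modulus 1/2.
The radius of convergence is the smallest modulus among the singular points: 1/2.

The radius of convergence is 1/2.


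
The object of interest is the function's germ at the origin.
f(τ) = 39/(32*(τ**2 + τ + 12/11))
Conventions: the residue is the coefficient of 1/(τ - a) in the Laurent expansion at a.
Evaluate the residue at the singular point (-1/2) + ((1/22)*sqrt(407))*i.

The factor τ**2 + τ + 12/11 splits as (τ - a)(τ - a') with a = (-1/2) + ((1/22)*sqrt(407))*i, a' = (-1/2) - ((1/22)*sqrt(407))*i. At the order-1 pole a set g(τ) = (τ - a)*f(τ) = [39/32] / (τ - a').
Simple pole: residue = g(a) at a = (-1/2) + ((1/22)*sqrt(407))*i, which is -((39/1184)*sqrt(407))*i.

The residue is -((39/1184)*sqrt(407))*i.


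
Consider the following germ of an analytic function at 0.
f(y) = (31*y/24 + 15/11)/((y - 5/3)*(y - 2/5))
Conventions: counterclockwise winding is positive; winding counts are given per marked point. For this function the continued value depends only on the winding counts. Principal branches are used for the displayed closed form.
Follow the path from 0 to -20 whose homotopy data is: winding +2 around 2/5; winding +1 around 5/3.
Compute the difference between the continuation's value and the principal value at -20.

Continued minus principal equals 0.

The function is rational, hence single-valued: continuing it around any pole returns the same value, so the difference is 0.


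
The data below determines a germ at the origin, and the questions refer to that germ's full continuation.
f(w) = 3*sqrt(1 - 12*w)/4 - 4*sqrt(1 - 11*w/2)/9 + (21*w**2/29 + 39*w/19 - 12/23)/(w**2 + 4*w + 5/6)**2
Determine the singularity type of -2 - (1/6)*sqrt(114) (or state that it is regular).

The point is a pole of order 2.

The denominator factor w**2 + 4*w + 5/6 vanishes at -2 - (1/6)*sqrt(114) and appears to the power 2; the numerator there equals 14261/25346 + (155/1102)*sqrt(114), nonzero, and no other factor vanishes.
The branch terms are analytic at this point.
Hence a pole whose order is the multiplicity, 2.


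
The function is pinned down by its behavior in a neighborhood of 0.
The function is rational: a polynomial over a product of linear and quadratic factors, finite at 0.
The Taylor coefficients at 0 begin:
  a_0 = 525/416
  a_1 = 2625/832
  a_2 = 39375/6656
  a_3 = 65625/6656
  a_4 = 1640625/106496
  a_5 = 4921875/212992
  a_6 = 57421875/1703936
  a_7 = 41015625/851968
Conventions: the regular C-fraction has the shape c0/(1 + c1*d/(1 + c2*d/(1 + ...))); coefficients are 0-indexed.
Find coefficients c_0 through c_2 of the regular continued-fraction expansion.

Taylor coefficients (read off): a_0 = 525/416, a_1 = 2625/832, a_2 = 39375/6656.
c0 = a_0 = 525/416. Peel one level at a time: if S = 1 + c*d/S' with S'(0) = 1, then c is the d-coefficient of S and S' = c*d/(S - 1).
S_1 = c0/f = 1 + (-5/2)*d + (25/16)*d^2 + ...; c1 = -5/2.
S_2 = c1*d/(S_1 - 1) = 1 + (5/8)*d + ...; c2 = 5/8.

The regular C-fraction coefficients are [525/416, -5/2, 5/8].


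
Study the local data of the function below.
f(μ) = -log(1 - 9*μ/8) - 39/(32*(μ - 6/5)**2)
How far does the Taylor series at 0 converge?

Denominator factor (μ - 6/5)^2: pole of order 2 at 6/5, modulus 6/5.
Branch term (-1)*log(1 - μ/(8/9)): its argument vanishes at μ = 8/9, a logarithmic branch point, modulus 8/9.
The radius of convergence is the smallest modulus among the singular points: 8/9.

The radius of convergence is 8/9.


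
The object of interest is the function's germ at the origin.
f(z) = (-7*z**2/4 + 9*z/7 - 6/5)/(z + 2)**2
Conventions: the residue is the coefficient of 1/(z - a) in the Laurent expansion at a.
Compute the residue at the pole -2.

The residue is 58/7.

At the order-2 pole -2 set g(z) = (z - (-2))^2*f(z) = -7*z**2/4 + 9*z/7 - 6/5.
Order-2 pole: residue = g'(a); g'(-2) = 58/7, so the residue is 58/7.


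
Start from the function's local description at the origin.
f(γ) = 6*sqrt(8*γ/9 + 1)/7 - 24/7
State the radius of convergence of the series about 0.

Branch term (6/7)*sqrt(1 - γ/(-9/8)): its argument vanishes at γ = -9/8, a square-root branch point, modulus 9/8.
The radius of convergence is the smallest modulus among the singular points: 9/8.

The radius of convergence is 9/8.


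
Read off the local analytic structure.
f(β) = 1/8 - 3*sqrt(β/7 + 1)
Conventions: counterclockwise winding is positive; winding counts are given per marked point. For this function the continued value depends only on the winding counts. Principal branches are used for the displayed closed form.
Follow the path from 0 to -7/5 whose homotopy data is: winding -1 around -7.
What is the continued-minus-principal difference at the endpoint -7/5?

The rational part is single-valued and drops out of the difference; each branch term changes only by its own monodromy.
(-3)*sqrt(1 - β/(-7)): winding -1 is odd, the square root flips sign, contributing -2*(-3)*sqrt(1 - (-7/5)/(-7)) = -2*(-3)*sqrt(4/5) = (12/5)*sqrt(5).
Summing the contributions at β = -7/5 gives (12/5)*sqrt(5).

Continued minus principal equals (12/5)*sqrt(5).


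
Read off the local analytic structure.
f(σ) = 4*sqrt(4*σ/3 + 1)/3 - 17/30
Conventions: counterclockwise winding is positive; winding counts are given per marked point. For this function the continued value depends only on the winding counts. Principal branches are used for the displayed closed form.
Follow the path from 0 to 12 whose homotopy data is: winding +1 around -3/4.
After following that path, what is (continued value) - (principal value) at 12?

The rational part is single-valued and drops out of the difference; each branch term changes only by its own monodromy.
(4/3)*sqrt(1 - σ/(-3/4)): winding +1 is odd, the square root flips sign, contributing -2*(4/3)*sqrt(1 - (12)/(-3/4)) = -2*(4/3)*sqrt(17) = -(8/3)*sqrt(17).
Summing the contributions at σ = 12 gives -(8/3)*sqrt(17).

Continued minus principal equals -(8/3)*sqrt(17).


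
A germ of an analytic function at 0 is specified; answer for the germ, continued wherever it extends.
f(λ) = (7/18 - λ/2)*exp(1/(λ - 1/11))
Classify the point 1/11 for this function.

The point is an essential singularity.

The exponent 1/(λ - (1/11)) has a pole at 1/11, so exp(1/(λ - (1/11))) takes every nonzero value near it: an essential singularity (not a pole of any order).


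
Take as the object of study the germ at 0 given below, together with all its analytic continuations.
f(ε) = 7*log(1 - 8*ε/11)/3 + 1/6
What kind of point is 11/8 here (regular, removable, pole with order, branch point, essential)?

The term (7/3)*log(1 - ε/(11/8)) has argument 1 - 11/8/(11/8) = 0 at 11/8: a logarithmic (infinitely-sheeted) branch point; the remaining terms are analytic or single-valued there.

The point is a logarithmic branch point.


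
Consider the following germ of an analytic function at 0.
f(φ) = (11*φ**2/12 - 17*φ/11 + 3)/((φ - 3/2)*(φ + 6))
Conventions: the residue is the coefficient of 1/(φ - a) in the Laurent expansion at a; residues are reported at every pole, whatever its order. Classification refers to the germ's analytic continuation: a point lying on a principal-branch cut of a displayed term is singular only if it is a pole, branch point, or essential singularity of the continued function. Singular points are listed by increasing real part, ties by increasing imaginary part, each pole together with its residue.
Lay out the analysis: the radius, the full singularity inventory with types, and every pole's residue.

Denominator factor (φ + 6): pole of order 1 at -6, modulus 6.
Denominator factor (φ - 3/2): pole of order 1 at 3/2, modulus 3/2.
The radius of convergence is the smallest modulus among the singular points: 3/2.
At the order-1 pole -6 set g(φ) = (φ - (-6))*f(φ) = (11*φ**2/12 - 17*φ/11 + 3)/(φ - 3/2).
Simple pole: residue = g(a) at a = -6, which is -332/55.
At the order-1 pole 3/2 set g(φ) = (φ - (3/2))*f(φ) = (11*φ**2/12 - 17*φ/11 + 3)/(φ + 6).
Simple pole: residue = g(a) at a = 3/2, which is 161/440.
List the singular points by increasing real part (a conjugate pair: the negative imaginary part first).

Radius of convergence at 0: 3/2.
At -6: a pole of order 1; residue -332/55.
At 3/2: a pole of order 1; residue 161/440.


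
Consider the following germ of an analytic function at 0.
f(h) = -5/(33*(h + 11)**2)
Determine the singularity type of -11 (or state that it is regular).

The denominator factor h + 11 vanishes at -11 and appears to the power 2; the numerator there equals -5/33, nonzero, and no other factor vanishes.
Hence a pole whose order is the multiplicity, 2.

The point is a pole of order 2.


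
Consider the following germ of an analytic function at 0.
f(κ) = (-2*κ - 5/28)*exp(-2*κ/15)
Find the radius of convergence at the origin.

The radius of convergence is infinite.

The factor exp(-2*κ/15) is entire and contributes no finite singular point.
The polynomial part has no poles.
No finite singular points: the Taylor series at 0 converges everywhere.


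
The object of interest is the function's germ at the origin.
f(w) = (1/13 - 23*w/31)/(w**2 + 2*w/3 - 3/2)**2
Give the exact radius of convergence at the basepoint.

Denominator factor (w**2 + 2*w/3 - 3/2)^2: discriminant 58/9, real irrational roots -1/3 + (1/6)*sqrt(58) and -1/3 - (1/6)*sqrt(58); poles of order 2, moduli -1/3 + (1/6)*sqrt(58) and 1/3 + (1/6)*sqrt(58).
The radius of convergence is the smallest modulus among the singular points: -1/3 + (1/6)*sqrt(58).

The radius of convergence is -1/3 + (1/6)*sqrt(58).
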